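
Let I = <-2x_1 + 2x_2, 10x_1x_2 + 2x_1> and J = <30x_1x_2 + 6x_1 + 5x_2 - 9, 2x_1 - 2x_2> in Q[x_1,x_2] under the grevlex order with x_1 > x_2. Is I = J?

No, the ideals differ.

For a fixed monomial order, each ideal has a unique reduced Gröbner basis; comparing bases decides equality.
Buchberger on the first generating set:
f_1 = -2x_1 + 2x_2, LT = x_1.
f_2 = 10x_1x_2 + 2x_1, LT = x_1x_2.

S(f_1,f_2): lcm = x_1x_2. S = -x_2^2 - 1/5x_1.
  leading term x_2^2: no divisor's leading term divides it; move -x_2^2 to the remainder.
  leading term x_1: subtract (1/10)·f_1 from -1/5x_1 → -1/5x_2
  leading term x_2: no divisor's leading term divides it; move -1/5x_2 to the remainder.
  remainder -x_2^2 - 1/5x_2 ≠ 0; add g_3 = -x_2^2 - 1/5x_2 to the basis.

The other S-polynomials (S(f_1,g_3), S(f_2,g_3)) all reduce to 0 modulo the current basis, so we have a Gröbner basis.
Inter-reduce: drop elements whose leading term is divisible by another's, tail-reduce, and make monic.
Reduced Gröbner basis: {x_2^2 + 1/5x_2, x_1 - x_2}.

Buchberger on the second generating set:
h_1 = 30x_1x_2 + 6x_1 + 5x_2 - 9, LT = x_1x_2.
h_2 = 2x_1 - 2x_2, LT = x_1.

S(h_1,h_2): lcm = x_1x_2. S = x_2^2 + 1/5x_1 + 1/6x_2 - 3/10.
  leading term x_2^2: no divisor's leading term divides it; move x_2^2 to the remainder.
  leading term x_1: subtract (1/10)·h_2 from 1/5x_1 + 1/6x_2 - 3/10 → 11/30x_2 - 3/10
  leading term x_2: no divisor's leading term divides it; move 11/30x_2 to the remainder.
  leading term 1: no divisor's leading term divides it; move -3/10 to the remainder.
  remainder x_2^2 + 11/30x_2 - 3/10 ≠ 0; add k_3 = x_2^2 + 11/30x_2 - 3/10 to the basis.

The other S-polynomials (S(h_1,k_3), S(h_2,k_3)) all reduce to 0 modulo the current basis, so we have a Gröbner basis.
Inter-reduce: drop elements whose leading term is divisible by another's, tail-reduce, and make monic.
Reduced Gröbner basis: {x_2^2 + 11/30x_2 - 3/10, x_1 - x_2}.

These differ, so the ideals are not equal.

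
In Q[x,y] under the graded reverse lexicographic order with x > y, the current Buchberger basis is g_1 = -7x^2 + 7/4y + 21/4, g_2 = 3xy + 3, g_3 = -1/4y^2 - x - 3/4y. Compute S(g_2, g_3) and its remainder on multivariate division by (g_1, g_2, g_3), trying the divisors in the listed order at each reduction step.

S(g_2, g_3) = -4x^2 - 3xy + y; remainder on division = 0.

lcm(LM(g_2), LM(g_3)) = xy^2.
S = (lcm/LT(g_2))·g_2 − (lcm/LT(g_3))·g_3 = -4x^2 - 3xy + y.
Reduce S modulo (g_1, g_2, g_3) in that order:
  leading term x^2: subtract (4/7)·g_1 from -4x^2 - 3xy + y → -3xy - 3
  leading term xy: subtract (-1)·g_2 from -3xy - 3 → 0
The remainder is 0, so this S-polynomial contributes no new basis element.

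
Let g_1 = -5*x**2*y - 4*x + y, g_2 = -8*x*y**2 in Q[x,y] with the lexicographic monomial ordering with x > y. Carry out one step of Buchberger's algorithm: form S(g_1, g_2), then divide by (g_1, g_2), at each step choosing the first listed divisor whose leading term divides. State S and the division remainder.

S(g_1, g_2) = 4/5*x*y - 1/5*y**2; remainder on division = 4/5*x*y - 1/5*y**2.

lcm(LM(g_1), LM(g_2)) = x**2*y**2.
S = (lcm/LT(g_1))·g_1 − (lcm/LT(g_2))·g_2 = 4/5*x*y - 1/5*y**2.
Reduce S modulo (g_1, g_2) in that order:
  leading term x*y: no divisor's leading term divides it; move 4/5*x*y to the remainder.
  leading term y**2: no divisor's leading term divides it; move -1/5*y**2 to the remainder.
The remainder 4/5*x*y - 1/5*y**2 is nonzero, so it would be added as the next basis element.
An S-polynomial is built so that the two leading terms cancel; whether anything survives reduction is exactly the Gröbner-basis criterion.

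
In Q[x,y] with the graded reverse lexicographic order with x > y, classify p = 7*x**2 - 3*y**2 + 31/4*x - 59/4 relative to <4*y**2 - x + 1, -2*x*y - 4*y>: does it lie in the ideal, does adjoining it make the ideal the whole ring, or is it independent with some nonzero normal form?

7*x**2 - 3*y**2 + 31/4*x - 59/4 lies in I (it reduces to 0).

First compute the reduced Gröbner basis of I by Buchberger's algorithm.
f_1 = 4*y**2 - x + 1, LT = y**2.
f_2 = -2*x*y - 4*y, LT = x*y.

S(f_1,f_2): lcm = x*y**2. S = -1/4*x**2 - 2*y**2 + 1/4*x.
  leading term x**2: no divisor's leading term divides it; move -1/4*x**2 to the remainder.
  leading term y**2: subtract (-1/2)·f_1 from -2*y**2 + 1/4*x → -1/4*x + 1/2
  leading term x: no divisor's leading term divides it; move -1/4*x to the remainder.
  leading term 1: no divisor's leading term divides it; move 1/2 to the remainder.
  remainder -1/4*x**2 - 1/4*x + 1/2 ≠ 0; add h_3 = -1/4*x**2 - 1/4*x + 1/2 to the basis.

The other S-polynomials (S(f_1,h_3), S(f_2,h_3)) all reduce to 0 modulo the current basis, so we have a Gröbner basis.
Inter-reduce: drop elements whose leading term is divisible by another's, tail-reduce, and make monic.
Reduced Gröbner basis: {x**2 + x - 2, x*y + 2*y, y**2 - 1/4*x + 1/4}.
Label its elements g_1 = x**2 + x - 2, g_2 = x*y + 2*y, g_3 = y**2 - 1/4*x + 1/4.

Reduce p = 7*x**2 - 3*y**2 + 31/4*x - 59/4 modulo G:
  leading term x**2: subtract (7)·g_1 from 7*x**2 - 3*y**2 + 31/4*x - 59/4 → -3*y**2 + 3/4*x - 3/4
  leading term y**2: subtract (-3)·g_3 from -3*y**2 + 3/4*x - 3/4 → 0
  normal form = 0.
Since the normal form is 0, p ∈ I.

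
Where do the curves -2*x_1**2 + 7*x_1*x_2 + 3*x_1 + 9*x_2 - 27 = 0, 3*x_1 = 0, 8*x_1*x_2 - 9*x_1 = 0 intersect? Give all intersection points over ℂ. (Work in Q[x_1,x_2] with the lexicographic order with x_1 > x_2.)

Compute a lex Gröbner basis by Buchberger's algorithm.
f_1 = -2*x_1**2 + 7*x_1*x_2 + 3*x_1 + 9*x_2 - 27, LT = x_1**2.
f_2 = 3*x_1, LT = x_1.
f_3 = 8*x_1*x_2 - 9*x_1, LT = x_1*x_2.

S(f_1,f_2): lcm = x_1**2. S = -7/2*x_1*x_2 - 3/2*x_1 - 9/2*x_2 + 27/2.
  leading term x_1*x_2: subtract (-7/6*x_2)·f_2 from -7/2*x_1*x_2 - 3/2*x_1 - 9/2*x_2 + 27/2 → -3/2*x_1 - 9/2*x_2 + 27/2
  leading term x_1: subtract (-1/2)·f_2 from -3/2*x_1 - 9/2*x_2 + 27/2 → -9/2*x_2 + 27/2
  leading term x_2: no divisor's leading term divides it; move -9/2*x_2 to the remainder.
  leading term 1: no divisor's leading term divides it; move 27/2 to the remainder.
  remainder -9/2*x_2 + 27/2 ≠ 0; add h_4 = -9/2*x_2 + 27/2 to the basis.

The other S-polynomials (S(f_1,f_3), S(f_2,f_3), S(f_1,h_4), S(f_2,h_4), S(f_3,h_4)) all reduce to 0 modulo the current basis, so we have a Gröbner basis.
Inter-reduce: drop elements whose leading term is divisible by another's, tail-reduce, and make monic.
Reduced Gröbner basis: {x_1, x_2 - 3}.

From the last basis element, x_2 - 3 = 0, so x_2 takes values in {3}. Each choice, substituted upward through the basis, yields the corresponding point(s) of the solution set.
  x_2 = 3: the earlier basis element becomes x_1 = 0, giving x_1 = 0 — point (0, 3).

{(0, 3)}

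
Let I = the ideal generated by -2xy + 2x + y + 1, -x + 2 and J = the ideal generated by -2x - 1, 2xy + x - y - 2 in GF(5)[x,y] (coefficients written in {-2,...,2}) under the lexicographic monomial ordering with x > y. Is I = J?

Yes, the ideals are equal.

Two ideals are equal iff their reduced Gröbner bases coincide (the reduced basis is unique for a fixed ordering).
Buchberger on the first generating set:
f_1 = -2xy + 2x + y + 1, LT = xy.
f_2 = -x + 2, LT = x.

S(f_1,f_2): lcm = xy. S = -x - y + 2.
  leading term x: subtract (1)·f_2 from -x - y + 2 → -y
  leading term y: no divisor's leading term divides it; move -y to the remainder.
  remainder -y ≠ 0; add g_3 = -y to the basis.

The other S-polynomials (S(f_1,g_3), S(f_2,g_3)) all reduce to 0 modulo the current basis, so we have a Gröbner basis.
Inter-reduce: drop elements whose leading term is divisible by another's, tail-reduce, and make monic.
Reduced Gröbner basis: {x - 2, y}.

Buchberger on the second generating set:
h_1 = -2x - 1, LT = x.
h_2 = 2xy + x - y - 2, LT = xy.

S(h_1,h_2): lcm = xy. S = 2x + y + 1.
  leading term x: subtract (-1)·h_1 from 2x + y + 1 → y
  leading term y: no divisor's leading term divides it; move y to the remainder.
  remainder y ≠ 0; add k_3 = y to the basis.

The other S-polynomials (S(h_1,k_3), S(h_2,k_3)) all reduce to 0 modulo the current basis, so we have a Gröbner basis.
Inter-reduce: drop elements whose leading term is divisible by another's, tail-reduce, and make monic.
Reduced Gröbner basis: {x - 2, y}.

These coincide, so the ideals are equal.
The same test decides containment: I ⊆ J iff every generator of I reduces to 0 modulo a Gröbner basis of J.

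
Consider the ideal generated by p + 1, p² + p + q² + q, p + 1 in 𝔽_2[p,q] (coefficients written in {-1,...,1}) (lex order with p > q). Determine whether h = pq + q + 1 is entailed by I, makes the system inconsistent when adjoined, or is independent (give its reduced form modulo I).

Adjoining pq + q + 1 makes the ideal the whole ring: the system is inconsistent.

First compute the reduced Gröbner basis of I by Buchberger's algorithm.
f_1 = p + 1, LT = p.
f_2 = p² + p + q² + q, LT = p².
f_3 = p + 1, LT = p.

S(f_1,f_2): lcm = p². S = q² + q.
  leading term q²: no divisor's leading term divides it; move q² to the remainder.
  leading term q: no divisor's leading term divides it; move q to the remainder.
  remainder q² + q ≠ 0; add k_4 = q² + q to the basis.

The other S-polynomials (S(f_1,f_3), S(f_2,f_3), S(f_1,k_4), S(f_2,k_4), S(f_3,k_4)) all reduce to 0 modulo the current basis, so we have a Gröbner basis.
Inter-reduce: drop elements whose leading term is divisible by another's, tail-reduce, and make monic.
Reduced Gröbner basis: {p + 1, q² + q}.
Label its elements g_1 = p + 1, g_2 = q² + q.

Reduce h = pq + q + 1 modulo G:
  leading term pq: subtract (q)·g_1 from pq + q + 1 → 1
  leading term 1: no divisor's leading term divides it; move 1 to the remainder.
  normal form = 1.
The normal form is nonzero, so h ∉ I. Since h minus its normal form lies in I, I + (h) = I + (r) where r = 1; decide whether this ideal is the whole ring.
Here r = 1 is a nonzero constant, hence a unit: 1 ∈ I + (h), the Gröbner basis of I + (h) is {1}, and the enlarged system has no common solution — adjoining h is inconsistent.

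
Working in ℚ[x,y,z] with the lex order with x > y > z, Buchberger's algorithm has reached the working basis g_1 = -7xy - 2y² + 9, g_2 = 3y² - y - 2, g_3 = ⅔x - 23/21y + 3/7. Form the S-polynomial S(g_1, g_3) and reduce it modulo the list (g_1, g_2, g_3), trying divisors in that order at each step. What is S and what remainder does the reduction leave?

S(g_1, g_3) = 27/14y² - 9/14y - 9/7; remainder on division = 0.

lcm(LM(g_1), LM(g_3)) = xy.
S = (lcm/LT(g_1))·g_1 − (lcm/LT(g_3))·g_3 = 27/14y² - 9/14y - 9/7.
Reduce S modulo (g_1, g_2, g_3) in that order:
  leading term y²: subtract (9/14)·g_2 from 27/14y² - 9/14y - 9/7 → 0
The remainder is 0, so this S-polynomial contributes no new basis element.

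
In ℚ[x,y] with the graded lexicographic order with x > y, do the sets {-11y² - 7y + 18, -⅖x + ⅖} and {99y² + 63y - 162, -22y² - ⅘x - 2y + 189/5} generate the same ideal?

Equality of ideals is decidable: compute both reduced Gröbner bases (unique for the ordering) and check whether they agree.
Buchberger on the first generating set:
f_1 = -11y² - 7y + 18, LT = y².
f_2 = -⅖x + ⅖, LT = x.

S(f_1,f_2): leading monomials are coprime, so the S-polynomial reduces to 0 (Buchberger's first criterion).
Every S-polynomial of the final basis reduces to 0, so we have a Gröbner basis.
Inter-reduce: drop elements whose leading term is divisible by another's, tail-reduce, and make monic.
Reduced Gröbner basis: {y² + 7/11y - 18/11, x - 1}.

Buchberger on the second generating set:
h_1 = 99y² + 63y - 162, LT = y².
h_2 = -22y² - ⅘x - 2y + 189/5, LT = y².

S(h_1,h_2): lcm = y². S = -2/55x + 6/11y + 9/110.
  leading term x: no divisor's leading term divides it; move -2/55x to the remainder.
  leading term y: no divisor's leading term divides it; move 6/11y to the remainder.
  leading term 1: no divisor's leading term divides it; move 9/110 to the remainder.
  remainder -2/55x + 6/11y + 9/110 ≠ 0; add k_3 = -2/55x + 6/11y + 9/110 to the basis.

S(h_1,k_3): leading monomials are coprime, so the S-polynomial reduces to 0 (Buchberger's first criterion).
S(h_2,k_3): leading monomials are coprime, so the S-polynomial reduces to 0 (Buchberger's first criterion).
Every S-polynomial of the final basis reduces to 0, so we have a Gröbner basis.
Inter-reduce: drop elements whose leading term is divisible by another's, tail-reduce, and make monic.
Reduced Gröbner basis: {y² + 7/11y - 18/11, x - 15y - 9/4}.

The bases are distinct; the ideals are different.

No, the ideals differ.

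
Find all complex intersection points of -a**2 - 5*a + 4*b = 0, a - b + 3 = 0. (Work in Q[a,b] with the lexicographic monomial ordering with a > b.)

{(-4, -1), (3, 6)}

Compute a lex Gröbner basis by Buchberger's algorithm.
f_1 = -a**2 - 5*a + 4*b, LT = a**2.
f_2 = a - b + 3, LT = a.

S(f_1,f_2): lcm = a**2. S = a*b + 2*a - 4*b.
  leading term a*b: subtract (b)·f_2 from a*b + 2*a - 4*b → 2*a + b**2 - 7*b
  leading term a: subtract (2)·f_2 from 2*a + b**2 - 7*b → b**2 - 5*b - 6
  leading term b**2: no divisor's leading term divides it; move b**2 to the remainder.
  leading term b: no divisor's leading term divides it; move -5*b to the remainder.
  leading term 1: no divisor's leading term divides it; move -6 to the remainder.
  remainder b**2 - 5*b - 6 ≠ 0; add h_3 = b**2 - 5*b - 6 to the basis.

The other S-polynomials (S(f_1,h_3), S(f_2,h_3)) all reduce to 0 modulo the current basis, so we have a Gröbner basis.
Inter-reduce: drop elements whose leading term is divisible by another's, tail-reduce, and make monic.
Reduced Gröbner basis: {a - b + 3, b**2 - 5*b - 6}.

Elimination: the polynomial b**2 - 5*b - 6 lies in the elimination ideal for b, so b ∈ {-1, 6}. For each such b, the remaining basis elements (now univariate) give the rest of the solution.
  b = -1: the earlier basis element becomes a + 4 = 0, giving a = -4 — point (-4, -1).
  b = 6: the earlier basis element becomes a - 3 = 0, giving a = 3 — point (3, 6).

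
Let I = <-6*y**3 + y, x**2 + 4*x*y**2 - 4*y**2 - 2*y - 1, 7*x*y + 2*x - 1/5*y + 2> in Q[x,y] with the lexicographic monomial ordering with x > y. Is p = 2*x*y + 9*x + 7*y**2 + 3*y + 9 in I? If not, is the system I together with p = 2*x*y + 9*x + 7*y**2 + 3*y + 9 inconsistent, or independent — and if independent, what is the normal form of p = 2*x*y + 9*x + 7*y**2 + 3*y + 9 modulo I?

2*x*y + 9*x + 7*y**2 + 3*y + 9 lies in I (it reduces to 0).

First compute the reduced Gröbner basis of I by Buchberger's algorithm.
f_1 = -6*y**3 + y, LT = y**3.
f_2 = x**2 + 4*x*y**2 - 4*y**2 - 2*y - 1, LT = x**2.
f_3 = 7*x*y + 2*x - 1/5*y + 2, LT = x*y.

S(f_1,f_2): leading monomials are coprime, so the S-polynomial reduces to 0 (Buchberger's first criterion).
S(f_1,f_3): lcm = x*y**3. S = -2/7*x*y**2 - 1/6*x*y + 1/35*y**3 - 2/7*y**2.
  leading term x*y**2: subtract (-2/49*y)·f_3 from -2/7*x*y**2 - 1/6*x*y + 1/35*y**3 - 2/7*y**2 → -25/294*x*y + 1/35*y**3 - 72/245*y**2 + 4/49*y
  leading term x*y: subtract (-25/2058)·f_3 from -25/294*x*y + 1/35*y**3 - 72/245*y**2 + 4/49*y → 25/1029*x + 1/35*y**3 - 72/245*y**2 + 163/2058*y + 25/1029
  leading term x: no divisor's leading term divides it; move 25/1029*x to the remainder.
  leading term y**3: subtract (-1/210)·f_1 from 1/35*y**3 - 72/245*y**2 + 163/2058*y + 25/1029 → -72/245*y**2 + 144/1715*y + 25/1029
  leading term y**2: no divisor's leading term divides it; move -72/245*y**2 to the remainder.
  leading term y: no divisor's leading term divides it; move 144/1715*y to the remainder.
  leading term 1: no divisor's leading term divides it; move 25/1029 to the remainder.
  remainder 25/1029*x - 72/245*y**2 + 144/1715*y + 25/1029 ≠ 0; add h_4 = 25/1029*x - 72/245*y**2 + 144/1715*y + 25/1029 to the basis.

S(f_2,f_3): lcm = x**2*y. S = -2/7*x**2 + 4*x*y**3 + 1/35*x*y - 2/7*x - 4*y**3 - 2*y**2 - y.
  leading term x**2: subtract (-2/7)·f_2 from -2/7*x**2 + 4*x*y**3 + 1/35*x*y - 2/7*x - 4*y**3 - 2*y**2 - y → 4*x*y**3 + 8/7*x*y**2 + 1/35*x*y - 2/7*x - 4*y**3 - 22/7*y**2 - 11/7*y - 2/7
  leading term x*y**3: subtract (-2/3*x)·f_1 from 4*x*y**3 + 8/7*x*y**2 + 1/35*x*y - 2/7*x - 4*y**3 - 22/7*y**2 - 11/7*y - 2/7 → 8/7*x*y**2 + 73/105*x*y - 2/7*x - 4*y**3 - 22/7*y**2 - 11/7*y - 2/7
  leading term x*y**2: subtract (8/49*y)·f_3 from 8/7*x*y**2 + 73/105*x*y - 2/7*x - 4*y**3 - 22/7*y**2 - 11/7*y - 2/7 → 271/735*x*y - 2/7*x - 4*y**3 - 762/245*y**2 - 93/49*y - 2/7
  leading term x*y: subtract (271/5145)·f_3 from 271/735*x*y - 2/7*x - 4*y**3 - 762/245*y**2 - 93/49*y - 2/7 → -2012/5145*x - 4*y**3 - 762/245*y**2 - 48554/25725*y - 2012/5145
  leading term x: subtract (-2012/125)·h_4 from -2012/5145*x - 4*y**3 - 762/245*y**2 - 48554/25725*y - 2012/5145 → -4*y**3 - 34302/4375*y**2 - 7034/13125*y
  leading term y**3: subtract (2/3)·f_1 from -4*y**3 - 34302/4375*y**2 - 7034/13125*y → -34302/4375*y**2 - 15784/13125*y
  leading term y**2: no divisor's leading term divides it; move -34302/4375*y**2 to the remainder.
  leading term y: no divisor's leading term divides it; move -15784/13125*y to the remainder.
  remainder -34302/4375*y**2 - 15784/13125*y ≠ 0; add h_5 = -34302/4375*y**2 - 15784/13125*y to the basis.

S(f_1,h_4): leading monomials are coprime, so the S-polynomial reduces to 0 (Buchberger's first criterion).
S(f_2,h_4): lcm = x**2. S = 2012/125*x*y**2 - 432/125*x*y - x - 4*y**2 - 2*y - 1.
  leading term x*y**2: subtract (2012/875*y)·f_3 from 2012/125*x*y**2 - 432/125*x*y - x - 4*y**2 - 2*y - 1 → -7048/875*x*y - x - 15488/4375*y**2 - 5774/875*y - 1
  leading term x*y: subtract (-7048/6125)·f_3 from -7048/875*x*y - x - 15488/4375*y**2 - 5774/875*y - 1 → 7971/6125*x - 15488/4375*y**2 - 209138/30625*y + 7971/6125
  leading term x: subtract (167391/3125)·h_4 from 7971/6125*x - 15488/4375*y**2 - 209138/30625*y + 7971/6125 → 190648/15625*y**2 - 176978/15625*y
  leading term y**2: subtract (-667268/428775)·h_5 from 190648/15625*y**2 - 176978/15625*y → -424425722/32158125*y
  leading term y: no divisor's leading term divides it; move -424425722/32158125*y to the remainder.
  remainder -424425722/32158125*y ≠ 0; add h_6 = -424425722/32158125*y to the basis.

S(f_3,h_4): lcm = x*y. S = 2/7*x + 1512/125*y**3 - 432/125*y**2 - 36/35*y + 2/7.
  leading term x: subtract (294/25)·h_4 from 2/7*x + 1512/125*y**3 - 432/125*y**2 - 36/35*y + 2/7 → 1512/125*y**3 - 252/125*y
  leading term y**3: subtract (-252/125)·f_1 from 1512/125*y**3 - 252/125*y → 0
  remainder 0.

S(f_1,h_5): lcm = y**3. S = -7892/51453*y**2 - 1/6*y.
  leading term y**2: subtract (17263750/882470403)·h_5 from -7892/51453*y**2 - 1/6*y → -757903075/5294822418*y
  leading term y: subtract (15625/1440684)·h_6 from -757903075/5294822418*y → 0
  remainder 0.

S(f_2,h_5): leading monomials are coprime, so the S-polynomial reduces to 0 (Buchberger's first criterion).
S(f_3,h_5): lcm = x*y**2. S = 47662/360171*x*y - 1/35*y**2 + 2/7*y.
  leading term x*y: subtract (47662/2521197)·f_3 from 47662/360171*x*y - 1/35*y**2 + 2/7*y → -95324/2521197*x - 1/35*y**2 + 3649372/12605985*y - 95324/2521197
  leading term x: subtract (-667268/428775)·h_4 from -95324/2521197*x - 1/35*y**2 + 3649372/12605985*y - 95324/2521197 → -347243/714625*y**2 + 2702332/6431625*y
  leading term y**2: subtract (12153505/196104534)·h_5 from -347243/714625*y**2 + 2702332/6431625*y → 242528984/490261335*y
  leading term y: subtract (-1500/40019)·h_6 from 242528984/490261335*y → 0
  remainder 0.

S(h_4,h_5): leading monomials are coprime, so the S-polynomial reduces to 0 (Buchberger's first criterion).
S(f_1,h_6): lcm = y**3. S = -1/6*y.
  leading term y: subtract (10719375/848851444)·h_6 from -1/6*y → 0
  remainder 0.

S(f_2,h_6): leading monomials are coprime, so the S-polynomial reduces to 0 (Buchberger's first criterion).
S(f_3,h_6): lcm = x*y. S = 2/7*x - 1/35*y + 2/7.
  leading term x: subtract (294/25)·h_4 from 2/7*x - 1/35*y + 2/7 → 432/125*y**2 - 127/125*y
  leading term y**2: subtract (-2520/5717)·h_5 from 432/125*y**2 - 127/125*y → -8839/5717*y
  leading term y: subtract (49719375/424425722)·h_6 from -8839/5717*y → 0
  remainder 0.

S(h_4,h_6): leading monomials are coprime, so the S-polynomial reduces to 0 (Buchberger's first criterion).
S(h_5,h_6): lcm = y**2. S = 7892/51453*y.
  leading term y: subtract (-2466250/212212861)·h_6 from 7892/51453*y → 0
  remainder 0.

Every S-polynomial of the final basis reduces to 0, so we have a Gröbner basis.
Inter-reduce: drop elements whose leading term is divisible by another's, tail-reduce, and make monic.
Reduced Gröbner basis: {x + 1, y}.
Label its elements g_1 = x + 1, g_2 = y.

Reduce p = 2*x*y + 9*x + 7*y**2 + 3*y + 9 modulo G:
  leading term x*y: subtract (2*y)·g_1 from 2*x*y + 9*x + 7*y**2 + 3*y + 9 → 9*x + 7*y**2 + y + 9
  leading term x: subtract (9)·g_1 from 9*x + 7*y**2 + y + 9 → 7*y**2 + y
  leading term y**2: subtract (7*y)·g_2 from 7*y**2 + y → y
  leading term y: subtract (1)·g_2 from y → 0
  normal form = 0.
Since the normal form is 0, p ∈ I.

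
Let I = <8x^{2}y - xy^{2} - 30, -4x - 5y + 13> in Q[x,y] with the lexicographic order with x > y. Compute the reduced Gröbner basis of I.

G = {x + \tfrac{5}{4}y - \tfrac{13}{4}, y^{3} - \tfrac{273}{55}y^{2} + \tfrac{338}{55}y - \tfrac{24}{11}}

Buchberger's algorithm terminates because the ascending chain of leading-term ideals stabilizes.

f_1 = 8x^{2}y - xy^{2} - 30, LT = x^{2}y.
f_2 = -4x - 5y + 13, LT = x.

S(f_1,f_2): lcm = x^{2}y. S = -\tfrac{11}{8}xy^{2} + \tfrac{13}{4}xy - \tfrac{15}{4}.
  reduce S modulo (f_1, f_2):
  remainder \tfrac{55}{32}y^{3} - \tfrac{273}{32}y^{2} + \tfrac{169}{16}y - \tfrac{15}{4} ≠ 0; add g_3 = \tfrac{55}{32}y^{3} - \tfrac{273}{32}y^{2} + \tfrac{169}{16}y - \tfrac{15}{4} to the basis.

The other S-polynomials (S(f_1,g_3), S(f_2,g_3)) all reduce to 0 modulo the current basis, so we have a Gröbner basis.
Inter-reduce: drop elements whose leading term is divisible by another's, tail-reduce, and make monic.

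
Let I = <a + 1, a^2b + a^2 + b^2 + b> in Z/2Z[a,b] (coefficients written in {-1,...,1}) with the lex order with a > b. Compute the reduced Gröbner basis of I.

f_1 = a + 1, LT = a.
f_2 = a^2b + a^2 + b^2 + b, LT = a^2b.

S(f_1,f_2): lcm = a^2b. S = a^2 + ab + b^2 + b.
  leading term a^2: subtract (a)·f_1 from a^2 + ab + b^2 + b → ab + a + b^2 + b
  leading term ab: subtract (b)·f_1 from ab + a + b^2 + b → a + b^2
  leading term a: subtract (1)·f_1 from a + b^2 → b^2 + 1
  leading term b^2: no divisor's leading term divides it; move b^2 to the remainder.
  leading term 1: no divisor's leading term divides it; move 1 to the remainder.
  remainder b^2 + 1 ≠ 0; add g_3 = b^2 + 1 to the basis.

The other S-polynomials (S(f_1,g_3), S(f_2,g_3)) all reduce to 0 modulo the current basis, so we have a Gröbner basis.
Inter-reduce: drop elements whose leading term is divisible by another's, tail-reduce, and make monic.

G = {a + 1, b^2 + 1}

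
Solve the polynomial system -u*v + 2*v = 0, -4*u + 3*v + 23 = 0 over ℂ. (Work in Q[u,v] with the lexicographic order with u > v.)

{(2, -5), (23/4, 0)}

Compute a lex Gröbner basis by Buchberger's algorithm.
f_1 = -u*v + 2*v, LT = u*v.
f_2 = -4*u + 3*v + 23, LT = u.

S(f_1,f_2): lcm = u*v. S = 3/4*v**2 + 15/4*v.
  leading term v**2: no divisor's leading term divides it; move 3/4*v**2 to the remainder.
  leading term v: no divisor's leading term divides it; move 15/4*v to the remainder.
  remainder 3/4*v**2 + 15/4*v ≠ 0; add h_3 = 3/4*v**2 + 15/4*v to the basis.

The other S-polynomials (S(f_1,h_3), S(f_2,h_3)) all reduce to 0 modulo the current basis, so we have a Gröbner basis.
Inter-reduce: drop elements whose leading term is divisible by another's, tail-reduce, and make monic.
Reduced Gröbner basis: {u - 3/4*v - 23/4, v**2 + 5*v}.

From the last basis element, v**2 + 5*v = 0, so v takes values in {-5, 0}. Each choice, substituted upward through the basis, yields the corresponding point(s) of the solution set.
  v = -5: the earlier basis element becomes u - 2 = 0, giving u = 2 — point (2, -5).
  v = 0: the earlier basis element becomes u - 23/4 = 0, giving u = 23/4 — point (23/4, 0).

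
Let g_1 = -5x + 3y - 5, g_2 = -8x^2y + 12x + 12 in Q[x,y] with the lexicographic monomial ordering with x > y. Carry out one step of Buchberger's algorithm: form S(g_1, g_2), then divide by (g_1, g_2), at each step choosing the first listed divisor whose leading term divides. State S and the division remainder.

lcm(LM(g_1), LM(g_2)) = x^2y.
S = (lcm/LT(g_1))·g_1 − (lcm/LT(g_2))·g_2 = -3/5xy^2 + xy + 3/2x + 3/2.
Reduce S modulo (g_1, g_2) in that order:
  leading term xy^2: subtract (3/25y^2)·g_1 from -3/5xy^2 + xy + 3/2x + 3/2 → xy + 3/2x - 9/25y^3 + 3/5y^2 + 3/2
  leading term xy: subtract (-1/5y)·g_1 from xy + 3/2x - 9/25y^3 + 3/5y^2 + 3/2 → 3/2x - 9/25y^3 + 6/5y^2 - y + 3/2
  leading term x: subtract (-3/10)·g_1 from 3/2x - 9/25y^3 + 6/5y^2 - y + 3/2 → -9/25y^3 + 6/5y^2 - 1/10y
  leading term y^3: no divisor's leading term divides it; move -9/25y^3 to the remainder.
  leading term y^2: no divisor's leading term divides it; move 6/5y^2 to the remainder.
  leading term y: no divisor's leading term divides it; move -1/10y to the remainder.
The remainder -9/25y^3 + 6/5y^2 - 1/10y is nonzero, so it would be added as the next basis element.
An S-polynomial is built so that the two leading terms cancel; whether anything survives reduction is exactly the Gröbner-basis criterion.

S(g_1, g_2) = -3/5xy^2 + xy + 3/2x + 3/2; remainder on division = -9/25y^3 + 6/5y^2 - 1/10y.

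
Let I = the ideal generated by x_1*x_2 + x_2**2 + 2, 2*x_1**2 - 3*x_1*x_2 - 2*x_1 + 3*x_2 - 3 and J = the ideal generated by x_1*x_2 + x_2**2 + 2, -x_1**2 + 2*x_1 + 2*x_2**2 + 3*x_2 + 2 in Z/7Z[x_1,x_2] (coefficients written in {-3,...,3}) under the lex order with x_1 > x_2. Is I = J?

Since reduced Gröbner bases are canonical representatives of ideals under a given ordering, it suffices to compute and compare them.
Buchberger on the first generating set:
f_1 = x_1*x_2 + x_2**2 + 2, LT = x_1*x_2.
f_2 = 2*x_1**2 - 3*x_1*x_2 - 2*x_1 + 3*x_2 - 3, LT = x_1**2.

S(f_1,f_2): lcm = x_1**2*x_2. S = -x_1*x_2**2 + x_1*x_2 + 2*x_1 + 2*x_2**2 - 2*x_2.
  leading term x_1*x_2**2: subtract (-x_2)·f_1 from -x_1*x_2**2 + x_1*x_2 + 2*x_1 + 2*x_2**2 - 2*x_2 → x_1*x_2 + 2*x_1 + x_2**3 + 2*x_2**2
  leading term x_1*x_2: subtract (1)·f_1 from x_1*x_2 + 2*x_1 + x_2**3 + 2*x_2**2 → 2*x_1 + x_2**3 + x_2**2 - 2
  leading term x_1: no divisor's leading term divides it; move 2*x_1 to the remainder.
  leading term x_2**3: no divisor's leading term divides it; move x_2**3 to the remainder.
  leading term x_2**2: no divisor's leading term divides it; move x_2**2 to the remainder.
  leading term 1: no divisor's leading term divides it; move -2 to the remainder.
  remainder 2*x_1 + x_2**3 + x_2**2 - 2 ≠ 0; add g_3 = 2*x_1 + x_2**3 + x_2**2 - 2 to the basis.

S(f_1,g_3): lcm = x_1*x_2. S = 3*x_2**4 + 3*x_2**3 + x_2**2 + x_2 + 2.
  leading term x_2**4: no divisor's leading term divides it; move 3*x_2**4 to the remainder.
  leading term x_2**3: no divisor's leading term divides it; move 3*x_2**3 to the remainder.
  leading term x_2**2: no divisor's leading term divides it; move x_2**2 to the remainder.
  leading term x_2: no divisor's leading term divides it; move x_2 to the remainder.
  leading term 1: no divisor's leading term divides it; move 2 to the remainder.
  remainder 3*x_2**4 + 3*x_2**3 + x_2**2 + x_2 + 2 ≠ 0; add g_4 = 3*x_2**4 + 3*x_2**3 + x_2**2 + x_2 + 2 to the basis.

The other S-polynomials (S(f_2,g_3), S(f_1,g_4), S(f_2,g_4), S(g_3,g_4)) all reduce to 0 modulo the current basis, so we have a Gröbner basis.
Inter-reduce: drop elements whose leading term is divisible by another's, tail-reduce, and make monic.
Reduced Gröbner basis: {x_1 - 3*x_2**3 - 3*x_2**2 - 1, x_2**4 + x_2**3 - 2*x_2**2 - 2*x_2 + 3}.

Buchberger on the second generating set:
h_1 = x_1*x_2 + x_2**2 + 2, LT = x_1*x_2.
h_2 = -x_1**2 + 2*x_1 + 2*x_2**2 + 3*x_2 + 2, LT = x_1**2.

S(h_1,h_2): lcm = x_1**2*x_2. S = x_1*x_2**2 + 2*x_1*x_2 + 2*x_1 + 2*x_2**3 + 3*x_2**2 + 2*x_2.
  leading term x_1*x_2**2: subtract (x_2)·h_1 from x_1*x_2**2 + 2*x_1*x_2 + 2*x_1 + 2*x_2**3 + 3*x_2**2 + 2*x_2 → 2*x_1*x_2 + 2*x_1 + x_2**3 + 3*x_2**2
  leading term x_1*x_2: subtract (2)·h_1 from 2*x_1*x_2 + 2*x_1 + x_2**3 + 3*x_2**2 → 2*x_1 + x_2**3 + x_2**2 + 3
  leading term x_1: no divisor's leading term divides it; move 2*x_1 to the remainder.
  leading term x_2**3: no divisor's leading term divides it; move x_2**3 to the remainder.
  leading term x_2**2: no divisor's leading term divides it; move x_2**2 to the remainder.
  leading term 1: no divisor's leading term divides it; move 3 to the remainder.
  remainder 2*x_1 + x_2**3 + x_2**2 + 3 ≠ 0; add k_3 = 2*x_1 + x_2**3 + x_2**2 + 3 to the basis.

S(h_1,k_3): lcm = x_1*x_2. S = 3*x_2**4 + 3*x_2**3 + x_2**2 + 2*x_2 + 2.
  leading term x_2**4: no divisor's leading term divides it; move 3*x_2**4 to the remainder.
  leading term x_2**3: no divisor's leading term divides it; move 3*x_2**3 to the remainder.
  leading term x_2**2: no divisor's leading term divides it; move x_2**2 to the remainder.
  leading term x_2: no divisor's leading term divides it; move 2*x_2 to the remainder.
  leading term 1: no divisor's leading term divides it; move 2 to the remainder.
  remainder 3*x_2**4 + 3*x_2**3 + x_2**2 + 2*x_2 + 2 ≠ 0; add k_4 = 3*x_2**4 + 3*x_2**3 + x_2**2 + 2*x_2 + 2 to the basis.

The other S-polynomials (S(h_2,k_3), S(h_1,k_4), S(h_2,k_4), S(k_3,k_4)) all reduce to 0 modulo the current basis, so we have a Gröbner basis.
Inter-reduce: drop elements whose leading term is divisible by another's, tail-reduce, and make monic.
Reduced Gröbner basis: {x_1 - 3*x_2**3 - 3*x_2**2 - 2, x_2**4 + x_2**3 - 2*x_2**2 + 3*x_2 + 3}.

These differ, so the ideals are not equal.

No, the ideals differ.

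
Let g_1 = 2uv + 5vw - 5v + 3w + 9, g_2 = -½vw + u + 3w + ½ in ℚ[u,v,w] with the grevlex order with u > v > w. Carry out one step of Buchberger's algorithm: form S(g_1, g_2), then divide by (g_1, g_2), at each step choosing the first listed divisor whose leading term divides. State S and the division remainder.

S(g_1, g_2) = 5/2vw² + 2u² + 6uw - 5/2vw + 3/2w² + u + 9/2w; remainder on division = 2u² + 11uw + 33/2w² - 4u - 8w - 5/2.

lcm(LM(g_1), LM(g_2)) = uvw.
S = (lcm/LT(g_1))·g_1 − (lcm/LT(g_2))·g_2 = 5/2vw² + 2u² + 6uw - 5/2vw + 3/2w² + u + 9/2w.
Reduce S modulo (g_1, g_2) in that order:
  leading term vw²: subtract (-5w)·g_2 from 5/2vw² + 2u² + 6uw - 5/2vw + 3/2w² + u + 9/2w → 2u² + 11uw - 5/2vw + 33/2w² + u + 7w
  leading term u²: no divisor's leading term divides it; move 2u² to the remainder.
  leading term uw: no divisor's leading term divides it; move 11uw to the remainder.
  leading term vw: subtract (5)·g_2 from -5/2vw + 33/2w² + u + 7w → 33/2w² - 4u - 8w - 5/2
  leading term w²: no divisor's leading term divides it; move 33/2w² to the remainder.
  leading term u: no divisor's leading term divides it; move -4u to the remainder.
  leading term w: no divisor's leading term divides it; move -8w to the remainder.
  leading term 1: no divisor's leading term divides it; move -5/2 to the remainder.
The remainder 2u² + 11uw + 33/2w² - 4u - 8w - 5/2 is nonzero, so it would be added as the next basis element.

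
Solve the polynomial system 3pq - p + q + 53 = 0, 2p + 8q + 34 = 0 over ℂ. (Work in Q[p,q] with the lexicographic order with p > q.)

Compute a lex Gröbner basis by Buchberger's algorithm.
f_1 = 3pq - p + q + 53, LT = pq.
f_2 = 2p + 8q + 34, LT = p.

S(f_1,f_2): lcm = pq. S = -1/3p - 4q^2 - 50/3q + 53/3.
  leading term p: subtract (-1/6)·f_2 from -1/3p - 4q^2 - 50/3q + 53/3 → -4q^2 - 46/3q + 70/3
  leading term q^2: no divisor's leading term divides it; move -4q^2 to the remainder.
  leading term q: no divisor's leading term divides it; move -46/3q to the remainder.
  leading term 1: no divisor's leading term divides it; move 70/3 to the remainder.
  remainder -4q^2 - 46/3q + 70/3 ≠ 0; add h_3 = -4q^2 - 46/3q + 70/3 to the basis.

The other S-polynomials (S(f_1,h_3), S(f_2,h_3)) all reduce to 0 modulo the current basis, so we have a Gröbner basis.
Inter-reduce: drop elements whose leading term is divisible by another's, tail-reduce, and make monic.
Reduced Gröbner basis: {p + 4q + 17, q^2 + 23/6q - 35/6}.

Elimination: the polynomial q^2 + 23/6q - 35/6 lies in the elimination ideal for q, so q ∈ {-5, 7/6}. For each such q, the remaining basis elements (now univariate) give the rest of the solution.
  q = -5: the earlier basis element becomes p - 3 = 0, giving p = 3 — point (3, -5).
  q = 7/6: the earlier basis element becomes p + 65/3 = 0, giving p = -65/3 — point (-65/3, 7/6).
Check: every point annihilates each of the original generators.
A lex Gröbner basis triangularizes the system, enabling back-substitution.

{(3, -5), (-65/3, 7/6)}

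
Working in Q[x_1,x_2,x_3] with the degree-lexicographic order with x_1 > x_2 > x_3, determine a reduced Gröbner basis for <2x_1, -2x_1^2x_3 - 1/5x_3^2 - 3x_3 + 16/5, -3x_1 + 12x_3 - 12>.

G = {x_1, x_3 - 1}

f_1 = 2x_1, LT = x_1.
f_2 = -2x_1^2x_3 - 1/5x_3^2 - 3x_3 + 16/5, LT = x_1^2x_3.
f_3 = -3x_1 + 12x_3 - 12, LT = x_1.

S(f_1,f_2): lcm = x_1^2x_3. S = -1/10x_3^2 - 3/2x_3 + 8/5.
  leading term x_3^2: no divisor's leading term divides it; move -1/10x_3^2 to the remainder.
  leading term x_3: no divisor's leading term divides it; move -3/2x_3 to the remainder.
  leading term 1: no divisor's leading term divides it; move 8/5 to the remainder.
  remainder -1/10x_3^2 - 3/2x_3 + 8/5 ≠ 0; add g_4 = -1/10x_3^2 - 3/2x_3 + 8/5 to the basis.

S(f_1,f_3): lcm = x_1. S = 4x_3 - 4.
  leading term x_3: no divisor's leading term divides it; move 4x_3 to the remainder.
  leading term 1: no divisor's leading term divides it; move -4 to the remainder.
  remainder 4x_3 - 4 ≠ 0; add g_5 = 4x_3 - 4 to the basis.

The other S-polynomials (S(f_2,f_3), S(f_1,g_4), S(f_2,g_4), S(f_3,g_4), S(f_1,g_5), S(f_2,g_5), S(f_3,g_5), S(g_4,g_5)) all reduce to 0 modulo the current basis, so we have a Gröbner basis.
Inter-reduce: drop elements whose leading term is divisible by another's, tail-reduce, and make monic.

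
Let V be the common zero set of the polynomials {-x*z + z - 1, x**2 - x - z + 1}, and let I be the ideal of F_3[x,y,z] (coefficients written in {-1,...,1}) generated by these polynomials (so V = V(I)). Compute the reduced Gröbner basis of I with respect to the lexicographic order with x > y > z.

f_1 = -x*z + z - 1, LT = x*z.
f_2 = x**2 - x - z + 1, LT = x**2.

S(f_1,f_2): lcm = x**2*z. S = x + z**2 - z.
  reduce S modulo (f_1, f_2):
  remainder x + z**2 - z ≠ 0; add g_3 = x + z**2 - z to the basis.

S(f_1,g_3): lcm = x*z. S = -z**3 + z**2 - z + 1.
  reduce S modulo (f_1, f_2, g_3):
  remainder -z**3 + z**2 - z + 1 ≠ 0; add g_4 = -z**3 + z**2 - z + 1 to the basis.

The other S-polynomials (S(f_2,g_3), S(f_1,g_4), S(f_2,g_4), S(g_3,g_4)) all reduce to 0 modulo the current basis, so we have a Gröbner basis.
Inter-reduce: drop elements whose leading term is divisible by another's, tail-reduce, and make monic.

G = {x + z**2 - z, z**3 - z**2 + z - 1}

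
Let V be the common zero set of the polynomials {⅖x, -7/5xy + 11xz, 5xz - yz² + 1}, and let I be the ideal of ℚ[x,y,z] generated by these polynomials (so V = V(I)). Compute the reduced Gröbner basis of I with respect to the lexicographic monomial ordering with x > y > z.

G = {x, yz² - 1}

Buchberger's algorithm terminates because the ascending chain of leading-term ideals stabilizes.

f_1 = ⅖x, LT = x.
f_2 = -7/5xy + 11xz, LT = xy.
f_3 = 5xz - yz² + 1, LT = xz.

S(f_1,f_2): lcm = xy. S = 55/7xz.
  leading term xz: subtract (275/14z)·f_1 from 55/7xz → 0
  remainder 0.

S(f_1,f_3): lcm = xz. S = ⅕yz² - ⅕.
  leading term yz²: no divisor's leading term divides it; move ⅕yz² to the remainder.
  leading term 1: no divisor's leading term divides it; move -⅕ to the remainder.
  remainder ⅕yz² - ⅕ ≠ 0; add g_4 = ⅕yz² - ⅕ to the basis.

S(f_2,f_3): lcm = xyz. S = -55/7xz² + ⅕y²z² - ⅕y.
  leading term xz²: subtract (-275/14z²)·f_1 from -55/7xz² + ⅕y²z² - ⅕y → ⅕y²z² - ⅕y
  leading term y²z²: subtract (y)·g_4 from ⅕y²z² - ⅕y → 0
  remainder 0.

S(f_1,g_4): leading monomials are coprime, so the S-polynomial reduces to 0 (Buchberger's first criterion).
S(f_2,g_4): lcm = xyz². S = -55/7xz³ + x.
  leading term xz³: subtract (-275/14z³)·f_1 from -55/7xz³ + x → x
  leading term x: subtract (5/2)·f_1 from x → 0
  remainder 0.

S(f_3,g_4): lcm = xyz². S = x - ⅕y²z³ + ⅕yz.
  leading term x: subtract (5/2)·f_1 from x - ⅕y²z³ + ⅕yz → -⅕y²z³ + ⅕yz
  leading term y²z³: subtract (-yz)·g_4 from -⅕y²z³ + ⅕yz → 0
  remainder 0.

Every S-polynomial of the final basis reduces to 0, so we have a Gröbner basis.
Inter-reduce: drop elements whose leading term is divisible by another's, tail-reduce, and make monic.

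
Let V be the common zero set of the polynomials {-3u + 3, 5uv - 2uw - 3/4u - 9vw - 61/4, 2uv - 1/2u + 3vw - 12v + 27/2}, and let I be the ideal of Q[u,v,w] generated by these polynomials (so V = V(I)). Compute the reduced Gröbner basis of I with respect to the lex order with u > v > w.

f_1 = -3u + 3, LT = u.
f_2 = 5uv - 2uw - 3/4u - 9vw - 61/4, LT = uv.
f_3 = 2uv - 1/2u + 3vw - 12v + 27/2, LT = uv.

S(f_1,f_2): lcm = uv. S = 2/5uw + 3/20u + 9/5vw - v + 61/20.
  leading term uw: subtract (-2/15w)·f_1 from 2/5uw + 3/20u + 9/5vw - v + 61/20 → 3/20u + 9/5vw - v + 2/5w + 61/20
  leading term u: subtract (-1/20)·f_1 from 3/20u + 9/5vw - v + 2/5w + 61/20 → 9/5vw - v + 2/5w + 16/5
  leading term vw: no divisor's leading term divides it; move 9/5vw to the remainder.
  leading term v: no divisor's leading term divides it; move -v to the remainder.
  leading term w: no divisor's leading term divides it; move 2/5w to the remainder.
  leading term 1: no divisor's leading term divides it; move 16/5 to the remainder.
  remainder 9/5vw - v + 2/5w + 16/5 ≠ 0; add g_4 = 9/5vw - v + 2/5w + 16/5 to the basis.

S(f_1,f_3): lcm = uv. S = 1/4u - 3/2vw + 5v - 27/4.
  leading term u: subtract (-1/12)·f_1 from 1/4u - 3/2vw + 5v - 27/4 → -3/2vw + 5v - 13/2
  leading term vw: subtract (-5/6)·g_4 from -3/2vw + 5v - 13/2 → 25/6v + 1/3w - 23/6
  leading term v: no divisor's leading term divides it; move 25/6v to the remainder.
  leading term w: no divisor's leading term divides it; move 1/3w to the remainder.
  leading term 1: no divisor's leading term divides it; move -23/6 to the remainder.
  remainder 25/6v + 1/3w - 23/6 ≠ 0; add g_5 = 25/6v + 1/3w - 23/6 to the basis.

S(f_3,g_4): lcm = uvw. S = 5/9uv - 17/36uw - 16/9u + 3/2vw^2 - 6vw + 27/4w.
  leading term uv: subtract (-5/27v)·f_1 from 5/9uv - 17/36uw - 16/9u + 3/2vw^2 - 6vw + 27/4w → -17/36uw - 16/9u + 3/2vw^2 - 6vw + 5/9v + 27/4w
  leading term uw: subtract (17/108w)·f_1 from -17/36uw - 16/9u + 3/2vw^2 - 6vw + 5/9v + 27/4w → -16/9u + 3/2vw^2 - 6vw + 5/9v + 113/18w
  leading term u: subtract (16/27)·f_1 from -16/9u + 3/2vw^2 - 6vw + 5/9v + 113/18w → 3/2vw^2 - 6vw + 5/9v + 113/18w - 16/9
  leading term vw^2: subtract (5/6w)·g_4 from 3/2vw^2 - 6vw + 5/9v + 113/18w - 16/9 → -31/6vw + 5/9v - 1/3w^2 + 65/18w - 16/9
  leading term vw: subtract (-155/54)·g_4 from -31/6vw + 5/9v - 1/3w^2 + 65/18w - 16/9 → -125/54v - 1/3w^2 + 257/54w + 200/27
  leading term v: subtract (-5/9)·g_5 from -125/54v - 1/3w^2 + 257/54w + 200/27 → -1/3w^2 + 89/18w + 95/18
  leading term w^2: no divisor's leading term divides it; move -1/3w^2 to the remainder.
  leading term w: no divisor's leading term divides it; move 89/18w to the remainder.
  leading term 1: no divisor's leading term divides it; move 95/18 to the remainder.
  remainder -1/3w^2 + 89/18w + 95/18 ≠ 0; add g_6 = -1/3w^2 + 89/18w + 95/18 to the basis.

The other S-polynomials (S(f_2,f_3), S(f_1,g_4), S(f_2,g_4), S(f_1,g_5), S(f_2,g_5), S(f_3,g_5), S(g_4,g_5), S(f_1,g_6), S(f_2,g_6), S(f_3,g_6), S(g_4,g_6), S(g_5,g_6)) all reduce to 0 modulo the current basis, so we have a Gröbner basis.
Inter-reduce: drop elements whose leading term is divisible by another's, tail-reduce, and make monic.

G = {u - 1, v + 2/25w - 23/25, w^2 - 89/6w - 95/6}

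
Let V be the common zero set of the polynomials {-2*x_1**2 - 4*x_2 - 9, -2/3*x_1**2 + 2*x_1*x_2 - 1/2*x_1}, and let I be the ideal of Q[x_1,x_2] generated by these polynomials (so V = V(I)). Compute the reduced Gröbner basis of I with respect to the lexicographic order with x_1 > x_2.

f_1 = -2*x_1**2 - 4*x_2 - 9, LT = x_1**2.
f_2 = -2/3*x_1**2 + 2*x_1*x_2 - 1/2*x_1, LT = x_1**2.

S(f_1,f_2): lcm = x_1**2. S = 3*x_1*x_2 - 3/4*x_1 + 2*x_2 + 9/2.
  leading term x_1*x_2: no divisor's leading term divides it; move 3*x_1*x_2 to the remainder.
  leading term x_1: no divisor's leading term divides it; move -3/4*x_1 to the remainder.
  leading term x_2: no divisor's leading term divides it; move 2*x_2 to the remainder.
  leading term 1: no divisor's leading term divides it; move 9/2 to the remainder.
  remainder 3*x_1*x_2 - 3/4*x_1 + 2*x_2 + 9/2 ≠ 0; add g_3 = 3*x_1*x_2 - 3/4*x_1 + 2*x_2 + 9/2 to the basis.

S(f_1,g_3): lcm = x_1**2*x_2. S = 1/4*x_1**2 - 2/3*x_1*x_2 - 3/2*x_1 + 2*x_2**2 + 9/2*x_2.
  leading term x_1**2: subtract (-1/8)·f_1 from 1/4*x_1**2 - 2/3*x_1*x_2 - 3/2*x_1 + 2*x_2**2 + 9/2*x_2 → -2/3*x_1*x_2 - 3/2*x_1 + 2*x_2**2 + 4*x_2 - 9/8
  leading term x_1*x_2: subtract (-2/9)·g_3 from -2/3*x_1*x_2 - 3/2*x_1 + 2*x_2**2 + 4*x_2 - 9/8 → -5/3*x_1 + 2*x_2**2 + 40/9*x_2 - 1/8
  leading term x_1: no divisor's leading term divides it; move -5/3*x_1 to the remainder.
  leading term x_2**2: no divisor's leading term divides it; move 2*x_2**2 to the remainder.
  leading term x_2: no divisor's leading term divides it; move 40/9*x_2 to the remainder.
  leading term 1: no divisor's leading term divides it; move -1/8 to the remainder.
  remainder -5/3*x_1 + 2*x_2**2 + 40/9*x_2 - 1/8 ≠ 0; add g_4 = -5/3*x_1 + 2*x_2**2 + 40/9*x_2 - 1/8 to the basis.

S(g_3,g_4): lcm = x_1*x_2. S = -1/4*x_1 + 6/5*x_2**3 + 8/3*x_2**2 + 71/120*x_2 + 3/2.
  leading term x_1: subtract (3/20)·g_4 from -1/4*x_1 + 6/5*x_2**3 + 8/3*x_2**2 + 71/120*x_2 + 3/2 → 6/5*x_2**3 + 71/30*x_2**2 - 3/40*x_2 + 243/160
  leading term x_2**3: no divisor's leading term divides it; move 6/5*x_2**3 to the remainder.
  leading term x_2**2: no divisor's leading term divides it; move 71/30*x_2**2 to the remainder.
  leading term x_2: no divisor's leading term divides it; move -3/40*x_2 to the remainder.
  leading term 1: no divisor's leading term divides it; move 243/160 to the remainder.
  remainder 6/5*x_2**3 + 71/30*x_2**2 - 3/40*x_2 + 243/160 ≠ 0; add g_5 = 6/5*x_2**3 + 71/30*x_2**2 - 3/40*x_2 + 243/160 to the basis.

The other S-polynomials (S(f_2,g_3), S(f_1,g_4), S(f_2,g_4), S(f_1,g_5), S(f_2,g_5), S(g_3,g_5), S(g_4,g_5)) all reduce to 0 modulo the current basis, so we have a Gröbner basis.
Inter-reduce: drop elements whose leading term is divisible by another's, tail-reduce, and make monic.

G = {x_1 - 6/5*x_2**2 - 8/3*x_2 + 3/40, x_2**3 + 71/36*x_2**2 - 1/16*x_2 + 81/64}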